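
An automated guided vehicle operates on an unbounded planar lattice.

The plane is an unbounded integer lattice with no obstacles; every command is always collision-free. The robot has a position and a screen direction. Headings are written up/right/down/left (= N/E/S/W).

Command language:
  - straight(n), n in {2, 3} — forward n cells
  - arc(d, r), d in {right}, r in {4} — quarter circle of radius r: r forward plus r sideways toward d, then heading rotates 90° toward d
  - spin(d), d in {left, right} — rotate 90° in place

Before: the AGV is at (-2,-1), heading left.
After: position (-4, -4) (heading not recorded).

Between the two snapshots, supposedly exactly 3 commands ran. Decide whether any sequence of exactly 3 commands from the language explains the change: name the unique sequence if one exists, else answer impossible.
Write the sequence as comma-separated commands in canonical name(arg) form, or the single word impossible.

straight(2), spin(left), straight(3)

key: running straight(3) before straight(2) would end elsewhere — order is forced
from: at (-2,-1), heading left
t=1 straight(2) ⇒ at (-4,-1), heading left
t=2 spin(left) ⇒ at (-4,-1), heading down
t=3 straight(3) ⇒ at (-4,-4), heading down
no rival 3-sequence matches.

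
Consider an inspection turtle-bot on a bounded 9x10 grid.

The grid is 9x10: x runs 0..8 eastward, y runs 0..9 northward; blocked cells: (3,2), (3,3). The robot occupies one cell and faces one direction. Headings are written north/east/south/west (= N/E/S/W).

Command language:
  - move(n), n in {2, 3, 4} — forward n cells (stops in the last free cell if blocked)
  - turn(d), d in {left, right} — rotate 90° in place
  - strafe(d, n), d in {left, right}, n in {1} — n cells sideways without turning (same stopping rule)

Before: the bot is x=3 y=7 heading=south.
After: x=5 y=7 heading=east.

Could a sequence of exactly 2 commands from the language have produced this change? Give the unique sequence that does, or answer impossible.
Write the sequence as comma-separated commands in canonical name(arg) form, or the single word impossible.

turn(left), move(2)

key: order matters: swapping turn(left) and move(2) lands elsewhere
t0: x=3 y=7 heading=south
step 1 (turn(left)): x=3 y=7 heading=east
step 2 (move(2)): x=5 y=7 heading=east
uniquely the one of 49 2-step routes that fits.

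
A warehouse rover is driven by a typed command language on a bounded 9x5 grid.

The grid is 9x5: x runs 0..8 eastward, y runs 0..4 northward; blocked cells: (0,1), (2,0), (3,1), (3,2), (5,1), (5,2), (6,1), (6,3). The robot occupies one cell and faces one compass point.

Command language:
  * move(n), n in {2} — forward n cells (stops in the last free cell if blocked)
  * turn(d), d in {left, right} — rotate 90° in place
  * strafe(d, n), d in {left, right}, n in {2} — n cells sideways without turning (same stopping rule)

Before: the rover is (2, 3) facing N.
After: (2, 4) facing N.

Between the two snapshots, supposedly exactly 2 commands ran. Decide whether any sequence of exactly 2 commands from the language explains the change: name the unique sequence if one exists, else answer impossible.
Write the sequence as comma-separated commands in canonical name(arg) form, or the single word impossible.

key: the first move(2) runs into the grid edge before its full distance
from: (2, 3) facing N
t=1 move(2) ⇒ (2, 4) facing N
t=2 move(2) ⇒ (2, 4) facing N
no other 2-command option fits: unique.

move(2), move(2)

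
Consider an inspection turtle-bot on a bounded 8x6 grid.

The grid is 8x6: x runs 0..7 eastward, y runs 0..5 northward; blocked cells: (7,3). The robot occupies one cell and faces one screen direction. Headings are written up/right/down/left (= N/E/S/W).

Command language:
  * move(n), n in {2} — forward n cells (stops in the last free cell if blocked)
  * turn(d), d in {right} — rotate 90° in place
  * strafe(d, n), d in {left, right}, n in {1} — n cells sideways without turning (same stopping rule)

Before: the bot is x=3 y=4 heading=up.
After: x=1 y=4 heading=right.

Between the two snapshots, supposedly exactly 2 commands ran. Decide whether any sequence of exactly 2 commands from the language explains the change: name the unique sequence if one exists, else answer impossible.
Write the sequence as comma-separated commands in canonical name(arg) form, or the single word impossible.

every 2-command combo misses the target.

impossible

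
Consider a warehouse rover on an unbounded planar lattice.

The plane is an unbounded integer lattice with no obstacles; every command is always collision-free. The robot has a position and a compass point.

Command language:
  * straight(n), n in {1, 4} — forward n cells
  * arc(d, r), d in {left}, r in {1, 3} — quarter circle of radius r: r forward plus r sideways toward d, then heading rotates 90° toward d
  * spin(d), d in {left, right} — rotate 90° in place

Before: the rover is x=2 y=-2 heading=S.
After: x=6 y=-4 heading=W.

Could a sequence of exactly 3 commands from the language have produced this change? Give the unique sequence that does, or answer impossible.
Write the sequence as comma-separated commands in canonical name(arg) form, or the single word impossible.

key: position moved to (6,-4) AND the heading swung to W — translation plus rotation needed
initial: x=2 y=-2 heading=S
[1] after arc(left, 3): x=5 y=-5 heading=E
[2] after arc(left, 1): x=6 y=-4 heading=N
[3] after spin(left): x=6 y=-4 heading=W
all 216 alternatives checked — unique.

arc(left, 3), arc(left, 1), spin(left)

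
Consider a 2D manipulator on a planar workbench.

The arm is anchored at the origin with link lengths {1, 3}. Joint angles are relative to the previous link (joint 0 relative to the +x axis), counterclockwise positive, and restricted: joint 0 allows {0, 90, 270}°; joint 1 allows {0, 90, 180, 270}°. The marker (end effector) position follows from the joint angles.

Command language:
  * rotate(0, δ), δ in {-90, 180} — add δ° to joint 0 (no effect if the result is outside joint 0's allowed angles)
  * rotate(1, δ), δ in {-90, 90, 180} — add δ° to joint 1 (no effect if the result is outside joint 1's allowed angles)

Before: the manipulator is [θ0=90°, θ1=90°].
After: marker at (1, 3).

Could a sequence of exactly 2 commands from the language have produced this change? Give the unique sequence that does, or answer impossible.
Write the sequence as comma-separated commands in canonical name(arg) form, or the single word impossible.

key: running rotate(0, 180) before rotate(0, -90) would end elsewhere — order is forced
begin: [θ0=90°, θ1=90°]
[1] after rotate(0, -90): [θ0=0°, θ1=90°]
[2] after rotate(0, 180): [θ0=0°, θ1=90°]
no other 2-command option fits: unique.

rotate(0, -90), rotate(0, 180)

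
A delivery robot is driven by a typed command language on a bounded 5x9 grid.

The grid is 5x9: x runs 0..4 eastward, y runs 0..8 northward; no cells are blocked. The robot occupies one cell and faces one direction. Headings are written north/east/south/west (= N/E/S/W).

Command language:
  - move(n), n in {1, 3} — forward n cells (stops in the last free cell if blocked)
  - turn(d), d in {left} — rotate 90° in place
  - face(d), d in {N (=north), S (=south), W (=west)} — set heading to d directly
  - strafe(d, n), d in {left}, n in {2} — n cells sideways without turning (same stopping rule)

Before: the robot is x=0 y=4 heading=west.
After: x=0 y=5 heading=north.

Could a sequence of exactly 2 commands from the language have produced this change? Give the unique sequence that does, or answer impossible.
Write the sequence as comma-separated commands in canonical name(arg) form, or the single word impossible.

key: running move(1) before face(N) would end elsewhere — order is forced
start: x=0 y=4 heading=west
t=1 face(N) ⇒ x=0 y=4 heading=north
t=2 move(1) ⇒ x=0 y=5 heading=north
all 49 alternatives checked — unique.

face(N), move(1)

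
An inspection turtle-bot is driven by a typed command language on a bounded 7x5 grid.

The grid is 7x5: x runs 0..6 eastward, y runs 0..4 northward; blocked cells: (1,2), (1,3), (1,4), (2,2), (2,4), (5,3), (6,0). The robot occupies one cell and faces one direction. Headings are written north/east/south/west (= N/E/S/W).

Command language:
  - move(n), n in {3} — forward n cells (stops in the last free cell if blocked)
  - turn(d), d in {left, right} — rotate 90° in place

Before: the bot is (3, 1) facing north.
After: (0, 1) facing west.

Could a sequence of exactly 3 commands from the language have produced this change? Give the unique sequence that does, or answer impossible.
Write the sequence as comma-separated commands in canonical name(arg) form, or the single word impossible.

turn(left), move(3), move(3)

key: the second move(3) runs into the grid edge before its full distance
from: (3, 1) facing north
[1] after turn(left): (3, 1) facing west
[2] after move(3): (0, 1) facing west
[3] after move(3): (0, 1) facing west
no other 3-command option fits: unique.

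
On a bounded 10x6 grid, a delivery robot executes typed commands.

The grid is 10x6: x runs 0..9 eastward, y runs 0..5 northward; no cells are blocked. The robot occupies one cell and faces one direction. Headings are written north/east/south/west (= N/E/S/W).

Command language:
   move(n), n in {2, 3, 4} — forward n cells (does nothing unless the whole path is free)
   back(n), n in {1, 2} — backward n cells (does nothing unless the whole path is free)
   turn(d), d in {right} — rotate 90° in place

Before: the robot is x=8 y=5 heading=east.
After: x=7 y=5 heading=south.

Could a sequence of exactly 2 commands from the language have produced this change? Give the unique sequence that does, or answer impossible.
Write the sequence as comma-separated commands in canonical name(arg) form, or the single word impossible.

back(1), turn(right)

key: position moved to (7,5) AND the heading swung to S — translation plus rotation needed
begin: x=8 y=5 heading=east
1. back(1) → x=7 y=5 heading=east
2. turn(right) → x=7 y=5 heading=south
no other 2-command option fits: unique.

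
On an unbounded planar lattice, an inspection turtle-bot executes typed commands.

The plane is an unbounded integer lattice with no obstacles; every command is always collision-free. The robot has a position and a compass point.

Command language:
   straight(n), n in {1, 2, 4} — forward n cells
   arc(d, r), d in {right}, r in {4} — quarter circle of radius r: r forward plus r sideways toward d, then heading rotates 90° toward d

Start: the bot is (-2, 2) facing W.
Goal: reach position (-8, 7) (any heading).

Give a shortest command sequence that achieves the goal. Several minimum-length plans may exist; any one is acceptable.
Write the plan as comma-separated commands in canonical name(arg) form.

straight(2), arc(right, 4), straight(1)

t0: (-2, 2) facing W
step 1 (straight(2)): (-4, 2) facing W
step 2 (arc(right, 4)): (-8, 6) facing N
step 3 (straight(1)): (-8, 7) facing N
minimal: 3 command(s), checked below 3.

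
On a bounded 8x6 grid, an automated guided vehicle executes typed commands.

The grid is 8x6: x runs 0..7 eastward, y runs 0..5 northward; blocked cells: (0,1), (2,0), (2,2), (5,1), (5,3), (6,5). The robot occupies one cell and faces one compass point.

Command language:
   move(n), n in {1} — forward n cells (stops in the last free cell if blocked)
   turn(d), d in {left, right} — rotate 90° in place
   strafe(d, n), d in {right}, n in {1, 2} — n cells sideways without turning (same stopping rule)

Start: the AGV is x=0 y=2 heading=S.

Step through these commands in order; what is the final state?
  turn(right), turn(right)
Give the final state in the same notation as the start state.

x=0 y=2 heading=N

from: x=0 y=2 heading=S
[1] after turn(right): x=0 y=2 heading=W
[2] after turn(right): x=0 y=2 heading=N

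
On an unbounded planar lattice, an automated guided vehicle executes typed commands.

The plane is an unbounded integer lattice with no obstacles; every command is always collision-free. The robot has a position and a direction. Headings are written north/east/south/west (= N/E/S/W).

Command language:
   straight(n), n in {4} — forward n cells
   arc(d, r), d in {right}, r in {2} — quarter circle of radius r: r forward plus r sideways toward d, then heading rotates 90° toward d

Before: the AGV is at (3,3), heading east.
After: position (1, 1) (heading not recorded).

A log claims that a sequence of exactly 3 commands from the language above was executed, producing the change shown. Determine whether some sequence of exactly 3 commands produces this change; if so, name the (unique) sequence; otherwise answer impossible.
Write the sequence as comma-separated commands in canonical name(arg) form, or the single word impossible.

from: at (3,3), heading east
step 1 (arc(right, 2)): at (5,1), heading south
step 2 (arc(right, 2)): at (3,-1), heading west
step 3 (arc(right, 2)): at (1,1), heading north
uniquely the one of 8 3-step routes that fits.

arc(right, 2), arc(right, 2), arc(right, 2)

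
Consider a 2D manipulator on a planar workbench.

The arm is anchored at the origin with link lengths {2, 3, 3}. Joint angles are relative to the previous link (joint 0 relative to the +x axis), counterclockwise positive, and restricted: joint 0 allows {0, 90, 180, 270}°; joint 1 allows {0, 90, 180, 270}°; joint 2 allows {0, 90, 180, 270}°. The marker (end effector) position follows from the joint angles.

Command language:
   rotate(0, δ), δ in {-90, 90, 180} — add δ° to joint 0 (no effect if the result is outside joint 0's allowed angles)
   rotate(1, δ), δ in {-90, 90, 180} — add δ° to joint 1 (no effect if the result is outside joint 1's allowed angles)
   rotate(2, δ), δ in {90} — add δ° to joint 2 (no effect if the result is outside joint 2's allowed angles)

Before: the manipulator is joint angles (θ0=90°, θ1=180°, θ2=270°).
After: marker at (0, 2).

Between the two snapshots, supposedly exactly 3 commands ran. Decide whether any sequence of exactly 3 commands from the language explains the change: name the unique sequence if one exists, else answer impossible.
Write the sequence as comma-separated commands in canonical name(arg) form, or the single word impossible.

rotate(2, 90), rotate(2, 90), rotate(2, 90)

from: joint angles (θ0=90°, θ1=180°, θ2=270°)
[1] after rotate(2, 90): joint angles (θ0=90°, θ1=180°, θ2=0°)
[2] after rotate(2, 90): joint angles (θ0=90°, θ1=180°, θ2=90°)
[3] after rotate(2, 90): joint angles (θ0=90°, θ1=180°, θ2=180°)
all 343 alternatives checked — unique.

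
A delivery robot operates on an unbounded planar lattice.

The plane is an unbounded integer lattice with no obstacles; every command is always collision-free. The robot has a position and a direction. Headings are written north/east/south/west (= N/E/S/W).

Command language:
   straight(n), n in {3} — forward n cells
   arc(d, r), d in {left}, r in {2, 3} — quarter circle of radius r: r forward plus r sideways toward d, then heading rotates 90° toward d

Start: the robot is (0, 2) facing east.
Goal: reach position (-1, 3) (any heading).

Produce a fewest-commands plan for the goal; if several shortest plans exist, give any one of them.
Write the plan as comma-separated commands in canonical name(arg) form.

t0: (0, 2) facing east
[1] after arc(left, 2): (2, 4) facing north
[2] after arc(left, 3): (-1, 7) facing west
[3] after arc(left, 2): (-3, 5) facing south
[4] after arc(left, 2): (-1, 3) facing east
shorter routes all fall short; 4 is best.

arc(left, 2), arc(left, 3), arc(left, 2), arc(left, 2)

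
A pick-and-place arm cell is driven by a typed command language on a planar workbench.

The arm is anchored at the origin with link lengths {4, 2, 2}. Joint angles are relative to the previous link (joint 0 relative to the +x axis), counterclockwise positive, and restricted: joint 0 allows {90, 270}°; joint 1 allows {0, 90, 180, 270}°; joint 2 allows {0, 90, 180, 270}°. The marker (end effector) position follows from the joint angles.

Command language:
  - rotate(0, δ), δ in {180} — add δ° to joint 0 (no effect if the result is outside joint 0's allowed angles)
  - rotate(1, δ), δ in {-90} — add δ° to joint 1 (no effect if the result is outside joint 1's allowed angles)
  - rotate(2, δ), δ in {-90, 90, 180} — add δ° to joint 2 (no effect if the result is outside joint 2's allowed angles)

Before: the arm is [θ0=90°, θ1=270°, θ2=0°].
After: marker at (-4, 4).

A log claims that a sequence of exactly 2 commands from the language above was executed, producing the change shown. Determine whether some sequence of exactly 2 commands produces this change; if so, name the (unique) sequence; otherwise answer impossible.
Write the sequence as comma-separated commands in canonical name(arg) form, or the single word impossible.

t0: [θ0=90°, θ1=270°, θ2=0°]
step 1 (rotate(1, -90)): [θ0=90°, θ1=180°, θ2=0°]
step 2 (rotate(1, -90)): [θ0=90°, θ1=90°, θ2=0°]
uniquely the one of 25 2-step routes that fits.

rotate(1, -90), rotate(1, -90)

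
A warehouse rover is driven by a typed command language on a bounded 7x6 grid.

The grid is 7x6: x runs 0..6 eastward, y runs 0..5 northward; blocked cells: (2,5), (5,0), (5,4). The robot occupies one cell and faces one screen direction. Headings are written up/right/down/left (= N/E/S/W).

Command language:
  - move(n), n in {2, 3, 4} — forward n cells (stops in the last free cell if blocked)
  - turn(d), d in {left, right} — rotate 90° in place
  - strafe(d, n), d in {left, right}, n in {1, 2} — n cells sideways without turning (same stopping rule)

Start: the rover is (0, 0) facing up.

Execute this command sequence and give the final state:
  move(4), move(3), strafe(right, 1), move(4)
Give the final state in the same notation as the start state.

(1, 5) facing up

initial: (0, 0) facing up
t=1 move(4) ⇒ (0, 4) facing up
t=2 move(3) ⇒ (0, 5) facing up
t=3 strafe(right, 1) ⇒ (1, 5) facing up
t=4 move(4) ⇒ (1, 5) facing up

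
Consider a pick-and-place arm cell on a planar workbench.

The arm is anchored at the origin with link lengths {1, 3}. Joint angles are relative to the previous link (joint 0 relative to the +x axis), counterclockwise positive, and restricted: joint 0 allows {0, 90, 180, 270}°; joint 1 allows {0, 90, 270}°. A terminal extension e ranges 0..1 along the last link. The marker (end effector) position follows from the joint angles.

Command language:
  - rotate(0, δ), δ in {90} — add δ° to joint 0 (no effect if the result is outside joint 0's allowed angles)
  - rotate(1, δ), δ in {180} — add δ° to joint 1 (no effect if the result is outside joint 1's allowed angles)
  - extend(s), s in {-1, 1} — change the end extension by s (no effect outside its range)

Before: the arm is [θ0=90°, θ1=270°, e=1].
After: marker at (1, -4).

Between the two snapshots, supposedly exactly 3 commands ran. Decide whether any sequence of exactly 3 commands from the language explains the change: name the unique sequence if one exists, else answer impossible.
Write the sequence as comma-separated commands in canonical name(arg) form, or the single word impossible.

rotate(0, 90), rotate(0, 90), rotate(0, 90)

t0: [θ0=90°, θ1=270°, e=1]
[1] after rotate(0, 90): [θ0=180°, θ1=270°, e=1]
[2] after rotate(0, 90): [θ0=270°, θ1=270°, e=1]
[3] after rotate(0, 90): [θ0=0°, θ1=270°, e=1]
no rival 3-sequence matches.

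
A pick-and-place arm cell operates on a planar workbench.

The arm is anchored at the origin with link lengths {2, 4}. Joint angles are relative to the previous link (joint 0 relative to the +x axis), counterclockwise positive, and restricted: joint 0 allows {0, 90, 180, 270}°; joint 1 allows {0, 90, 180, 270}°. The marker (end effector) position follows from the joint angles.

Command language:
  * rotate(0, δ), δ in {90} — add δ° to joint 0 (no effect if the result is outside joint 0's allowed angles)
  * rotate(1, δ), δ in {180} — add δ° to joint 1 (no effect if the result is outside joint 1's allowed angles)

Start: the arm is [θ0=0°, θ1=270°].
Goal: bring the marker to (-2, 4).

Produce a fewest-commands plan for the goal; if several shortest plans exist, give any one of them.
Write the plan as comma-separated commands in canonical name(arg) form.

from: [θ0=0°, θ1=270°]
t=1 rotate(0, 90) ⇒ [θ0=90°, θ1=270°]
t=2 rotate(0, 90) ⇒ [θ0=180°, θ1=270°]
nothing shorter than 2 reaches the goal.

rotate(0, 90), rotate(0, 90)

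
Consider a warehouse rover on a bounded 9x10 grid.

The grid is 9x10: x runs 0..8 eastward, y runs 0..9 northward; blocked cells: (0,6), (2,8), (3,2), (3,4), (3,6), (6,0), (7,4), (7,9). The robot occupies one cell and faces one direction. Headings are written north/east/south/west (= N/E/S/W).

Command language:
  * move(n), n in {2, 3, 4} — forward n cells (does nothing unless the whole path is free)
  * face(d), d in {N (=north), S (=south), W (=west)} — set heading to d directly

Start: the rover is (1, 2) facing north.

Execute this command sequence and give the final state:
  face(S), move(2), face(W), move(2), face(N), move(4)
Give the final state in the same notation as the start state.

start: (1, 2) facing north
1. face(S) → (1, 2) facing south
2. move(2) → (1, 0) facing south
3. face(W) → (1, 0) facing west
4. move(2) → (1, 0) facing west
5. face(N) → (1, 0) facing north
6. move(4) → (1, 4) facing north

(1, 4) facing north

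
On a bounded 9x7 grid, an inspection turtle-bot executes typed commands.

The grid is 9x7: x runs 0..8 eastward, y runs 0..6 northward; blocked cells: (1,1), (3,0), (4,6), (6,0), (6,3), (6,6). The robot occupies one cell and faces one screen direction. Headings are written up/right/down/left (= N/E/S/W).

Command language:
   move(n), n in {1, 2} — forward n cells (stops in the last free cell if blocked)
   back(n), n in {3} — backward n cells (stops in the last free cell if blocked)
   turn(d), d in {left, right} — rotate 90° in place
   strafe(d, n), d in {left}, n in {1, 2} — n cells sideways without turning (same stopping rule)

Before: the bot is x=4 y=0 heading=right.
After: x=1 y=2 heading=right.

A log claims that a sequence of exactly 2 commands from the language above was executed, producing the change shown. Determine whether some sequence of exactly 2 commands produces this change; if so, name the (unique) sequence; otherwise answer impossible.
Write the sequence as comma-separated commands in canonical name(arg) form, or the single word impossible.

strafe(left, 2), back(3)

key: running back(3) before strafe(left, 2) would end elsewhere — order is forced
begin: x=4 y=0 heading=right
1. strafe(left, 2) → x=4 y=2 heading=right
2. back(3) → x=1 y=2 heading=right
all 49 alternatives checked — unique.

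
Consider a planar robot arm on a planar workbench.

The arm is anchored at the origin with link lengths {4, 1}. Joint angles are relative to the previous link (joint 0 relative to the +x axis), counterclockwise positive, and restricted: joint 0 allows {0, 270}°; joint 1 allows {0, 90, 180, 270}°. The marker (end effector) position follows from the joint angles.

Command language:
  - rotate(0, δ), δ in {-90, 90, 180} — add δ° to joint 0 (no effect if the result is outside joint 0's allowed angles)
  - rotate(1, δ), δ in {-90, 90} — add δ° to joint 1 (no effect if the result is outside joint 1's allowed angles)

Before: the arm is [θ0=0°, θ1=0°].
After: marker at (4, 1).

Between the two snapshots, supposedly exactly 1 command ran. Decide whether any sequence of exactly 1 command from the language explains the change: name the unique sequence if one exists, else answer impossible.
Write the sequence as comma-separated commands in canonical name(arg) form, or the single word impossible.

rotate(1, 90)

t0: [θ0=0°, θ1=0°]
[1] after rotate(1, 90): [θ0=0°, θ1=90°]
all 5 alternatives checked — unique.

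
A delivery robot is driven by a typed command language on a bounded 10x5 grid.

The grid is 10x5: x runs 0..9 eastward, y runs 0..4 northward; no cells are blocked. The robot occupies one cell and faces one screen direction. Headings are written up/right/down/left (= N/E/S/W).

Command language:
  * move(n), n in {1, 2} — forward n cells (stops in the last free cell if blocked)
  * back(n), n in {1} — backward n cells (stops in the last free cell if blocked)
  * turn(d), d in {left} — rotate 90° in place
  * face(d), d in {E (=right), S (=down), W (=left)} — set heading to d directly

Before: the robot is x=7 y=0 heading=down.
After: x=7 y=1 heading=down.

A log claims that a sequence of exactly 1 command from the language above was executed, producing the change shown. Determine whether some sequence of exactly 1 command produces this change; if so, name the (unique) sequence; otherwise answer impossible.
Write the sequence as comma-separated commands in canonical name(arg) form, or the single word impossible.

key: still facing S — the one step turns nothing
begin: x=7 y=0 heading=down
step 1 (back(1)): x=7 y=1 heading=down
no other 1-command option fits: unique.

back(1)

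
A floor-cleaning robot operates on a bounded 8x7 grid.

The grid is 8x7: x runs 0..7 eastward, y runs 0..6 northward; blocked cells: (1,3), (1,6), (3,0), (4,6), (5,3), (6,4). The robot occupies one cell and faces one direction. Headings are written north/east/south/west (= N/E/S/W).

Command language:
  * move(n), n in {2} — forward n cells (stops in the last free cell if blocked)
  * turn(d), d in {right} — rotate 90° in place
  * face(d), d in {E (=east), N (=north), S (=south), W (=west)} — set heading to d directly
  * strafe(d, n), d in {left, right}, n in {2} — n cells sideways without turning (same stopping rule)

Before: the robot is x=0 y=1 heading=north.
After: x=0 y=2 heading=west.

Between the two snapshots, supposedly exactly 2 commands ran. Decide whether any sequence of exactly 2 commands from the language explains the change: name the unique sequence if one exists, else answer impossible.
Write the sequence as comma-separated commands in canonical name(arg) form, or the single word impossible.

impossible

no 2-step route produces this change.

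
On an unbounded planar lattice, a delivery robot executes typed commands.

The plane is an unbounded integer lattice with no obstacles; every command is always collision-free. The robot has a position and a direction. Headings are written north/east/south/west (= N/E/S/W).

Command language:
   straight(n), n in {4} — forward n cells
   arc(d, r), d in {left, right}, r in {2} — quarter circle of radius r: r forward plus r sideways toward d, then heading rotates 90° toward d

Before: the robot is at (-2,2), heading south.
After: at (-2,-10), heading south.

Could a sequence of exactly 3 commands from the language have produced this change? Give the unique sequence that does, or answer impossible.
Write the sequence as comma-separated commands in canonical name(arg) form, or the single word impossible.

key: heading stays S — no command in the sequence turns
begin: at (-2,2), heading south
1. straight(4) → at (-2,-2), heading south
2. straight(4) → at (-2,-6), heading south
3. straight(4) → at (-2,-10), heading south
uniquely the one of 27 3-step routes that fits.

straight(4), straight(4), straight(4)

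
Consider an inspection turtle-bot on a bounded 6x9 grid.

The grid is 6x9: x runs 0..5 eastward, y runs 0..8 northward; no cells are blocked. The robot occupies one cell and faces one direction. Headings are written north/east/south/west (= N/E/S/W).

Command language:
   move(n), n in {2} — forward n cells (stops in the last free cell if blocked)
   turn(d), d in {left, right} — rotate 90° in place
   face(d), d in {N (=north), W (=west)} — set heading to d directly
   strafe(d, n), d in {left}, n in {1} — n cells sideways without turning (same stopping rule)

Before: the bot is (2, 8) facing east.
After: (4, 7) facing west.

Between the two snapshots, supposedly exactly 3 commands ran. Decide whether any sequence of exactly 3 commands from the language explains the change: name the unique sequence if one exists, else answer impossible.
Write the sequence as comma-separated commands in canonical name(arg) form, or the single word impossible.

key: running strafe(left, 1) before move(2) would end elsewhere — order is forced
initial: (2, 8) facing east
[1] after move(2): (4, 8) facing east
[2] after face(W): (4, 8) facing west
[3] after strafe(left, 1): (4, 7) facing west
all 216 alternatives checked — unique.

move(2), face(W), strafe(left, 1)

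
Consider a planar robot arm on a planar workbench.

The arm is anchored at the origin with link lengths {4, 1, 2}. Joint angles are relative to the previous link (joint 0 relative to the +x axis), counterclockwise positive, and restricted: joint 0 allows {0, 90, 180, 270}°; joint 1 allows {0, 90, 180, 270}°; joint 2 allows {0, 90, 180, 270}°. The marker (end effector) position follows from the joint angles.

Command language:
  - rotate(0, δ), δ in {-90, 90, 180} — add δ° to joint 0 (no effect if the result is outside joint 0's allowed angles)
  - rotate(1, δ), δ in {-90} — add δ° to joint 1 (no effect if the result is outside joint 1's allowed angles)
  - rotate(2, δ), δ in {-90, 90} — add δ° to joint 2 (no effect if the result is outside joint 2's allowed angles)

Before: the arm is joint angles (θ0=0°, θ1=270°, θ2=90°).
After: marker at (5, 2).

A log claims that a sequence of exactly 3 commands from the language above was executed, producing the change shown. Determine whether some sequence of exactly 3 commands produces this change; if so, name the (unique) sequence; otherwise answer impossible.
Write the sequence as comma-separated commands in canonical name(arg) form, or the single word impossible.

start: joint angles (θ0=0°, θ1=270°, θ2=90°)
t=1 rotate(1, -90) ⇒ joint angles (θ0=0°, θ1=180°, θ2=90°)
t=2 rotate(1, -90) ⇒ joint angles (θ0=0°, θ1=90°, θ2=90°)
t=3 rotate(1, -90) ⇒ joint angles (θ0=0°, θ1=0°, θ2=90°)
no other 3-command option fits: unique.

rotate(1, -90), rotate(1, -90), rotate(1, -90)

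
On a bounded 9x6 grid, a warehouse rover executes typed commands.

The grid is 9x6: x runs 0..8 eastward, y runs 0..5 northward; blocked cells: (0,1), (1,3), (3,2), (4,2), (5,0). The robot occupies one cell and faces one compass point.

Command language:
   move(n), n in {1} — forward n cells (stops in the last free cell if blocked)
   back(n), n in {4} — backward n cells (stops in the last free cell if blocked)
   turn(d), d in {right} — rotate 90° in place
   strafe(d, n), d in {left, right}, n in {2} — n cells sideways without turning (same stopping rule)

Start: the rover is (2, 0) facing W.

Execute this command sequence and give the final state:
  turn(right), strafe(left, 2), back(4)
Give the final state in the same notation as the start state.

start: (2, 0) facing W
t=1 turn(right) ⇒ (2, 0) facing N
t=2 strafe(left, 2) ⇒ (0, 0) facing N
t=3 back(4) ⇒ (0, 0) facing N

(0, 0) facing N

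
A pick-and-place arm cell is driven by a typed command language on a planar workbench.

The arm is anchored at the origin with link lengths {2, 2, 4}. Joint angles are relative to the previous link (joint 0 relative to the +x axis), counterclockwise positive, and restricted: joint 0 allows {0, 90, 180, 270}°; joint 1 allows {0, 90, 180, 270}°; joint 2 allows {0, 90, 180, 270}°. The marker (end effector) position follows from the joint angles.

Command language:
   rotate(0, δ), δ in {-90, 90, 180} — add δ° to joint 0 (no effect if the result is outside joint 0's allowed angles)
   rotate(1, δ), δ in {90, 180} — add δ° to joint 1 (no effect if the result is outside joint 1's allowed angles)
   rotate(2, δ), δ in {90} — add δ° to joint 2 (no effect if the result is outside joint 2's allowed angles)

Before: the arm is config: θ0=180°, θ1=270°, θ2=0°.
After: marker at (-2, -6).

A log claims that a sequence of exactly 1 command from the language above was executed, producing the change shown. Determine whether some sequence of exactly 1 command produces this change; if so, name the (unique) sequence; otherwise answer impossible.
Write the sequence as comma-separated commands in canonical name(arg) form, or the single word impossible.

t0: config: θ0=180°, θ1=270°, θ2=0°
step 1 (rotate(1, 180)): config: θ0=180°, θ1=90°, θ2=0°
uniquely the one of 6 1-step routes that fits.

rotate(1, 180)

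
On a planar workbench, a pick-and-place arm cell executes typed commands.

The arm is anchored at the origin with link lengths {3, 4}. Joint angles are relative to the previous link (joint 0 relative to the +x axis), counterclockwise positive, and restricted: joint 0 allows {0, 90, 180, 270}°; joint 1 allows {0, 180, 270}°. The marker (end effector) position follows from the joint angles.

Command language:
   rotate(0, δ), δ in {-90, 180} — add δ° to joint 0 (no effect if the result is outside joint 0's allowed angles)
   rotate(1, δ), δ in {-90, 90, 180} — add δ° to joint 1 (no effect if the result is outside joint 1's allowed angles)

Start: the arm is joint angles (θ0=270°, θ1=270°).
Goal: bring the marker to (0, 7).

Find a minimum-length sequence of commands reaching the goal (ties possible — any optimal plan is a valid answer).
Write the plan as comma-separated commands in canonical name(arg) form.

t0: joint angles (θ0=270°, θ1=270°)
1. rotate(0, 180) → joint angles (θ0=90°, θ1=270°)
2. rotate(1, 90) → joint angles (θ0=90°, θ1=0°)
shorter routes all fall short; 2 is best.

rotate(0, 180), rotate(1, 90)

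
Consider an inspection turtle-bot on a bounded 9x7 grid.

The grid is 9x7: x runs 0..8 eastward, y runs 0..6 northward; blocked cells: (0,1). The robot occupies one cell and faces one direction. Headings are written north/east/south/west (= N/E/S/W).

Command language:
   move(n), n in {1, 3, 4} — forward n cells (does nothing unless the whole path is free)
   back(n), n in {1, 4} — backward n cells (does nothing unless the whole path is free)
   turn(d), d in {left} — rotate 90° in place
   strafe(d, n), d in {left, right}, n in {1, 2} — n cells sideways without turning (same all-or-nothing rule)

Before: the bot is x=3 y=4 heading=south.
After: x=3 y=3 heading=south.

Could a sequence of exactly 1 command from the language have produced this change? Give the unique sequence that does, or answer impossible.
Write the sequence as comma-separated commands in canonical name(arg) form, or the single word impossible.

key: heading stays S — the single command does not turn
from: x=3 y=4 heading=south
t=1 move(1) ⇒ x=3 y=3 heading=south
no rival 1-sequence matches.

move(1)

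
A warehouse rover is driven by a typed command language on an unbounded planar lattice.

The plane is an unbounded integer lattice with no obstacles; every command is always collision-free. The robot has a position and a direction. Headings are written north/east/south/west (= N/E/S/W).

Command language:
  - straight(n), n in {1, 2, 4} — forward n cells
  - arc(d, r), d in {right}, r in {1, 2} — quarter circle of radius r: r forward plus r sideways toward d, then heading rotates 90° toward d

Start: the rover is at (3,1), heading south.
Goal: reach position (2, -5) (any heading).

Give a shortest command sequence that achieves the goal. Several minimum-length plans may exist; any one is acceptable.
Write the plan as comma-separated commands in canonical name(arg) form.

initial: at (3,1), heading south
t=1 straight(4) ⇒ at (3,-3), heading south
t=2 straight(1) ⇒ at (3,-4), heading south
t=3 arc(right, 1) ⇒ at (2,-5), heading west
nothing shorter than 3 reaches the goal.

straight(4), straight(1), arc(right, 1)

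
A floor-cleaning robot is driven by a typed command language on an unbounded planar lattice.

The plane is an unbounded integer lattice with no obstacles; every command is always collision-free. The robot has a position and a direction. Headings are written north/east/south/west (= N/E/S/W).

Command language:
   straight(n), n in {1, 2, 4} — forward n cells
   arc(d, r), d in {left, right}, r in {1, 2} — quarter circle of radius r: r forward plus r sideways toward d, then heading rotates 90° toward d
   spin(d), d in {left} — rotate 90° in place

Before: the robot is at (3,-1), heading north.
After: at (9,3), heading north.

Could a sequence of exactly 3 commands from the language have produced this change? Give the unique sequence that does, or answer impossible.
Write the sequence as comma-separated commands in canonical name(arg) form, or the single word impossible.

arc(right, 2), straight(2), arc(left, 2)

key: heading stays N — rotations cancel among the 3 commands
begin: at (3,-1), heading north
[1] after arc(right, 2): at (5,1), heading east
[2] after straight(2): at (7,1), heading east
[3] after arc(left, 2): at (9,3), heading north
no other 3-command option fits: unique.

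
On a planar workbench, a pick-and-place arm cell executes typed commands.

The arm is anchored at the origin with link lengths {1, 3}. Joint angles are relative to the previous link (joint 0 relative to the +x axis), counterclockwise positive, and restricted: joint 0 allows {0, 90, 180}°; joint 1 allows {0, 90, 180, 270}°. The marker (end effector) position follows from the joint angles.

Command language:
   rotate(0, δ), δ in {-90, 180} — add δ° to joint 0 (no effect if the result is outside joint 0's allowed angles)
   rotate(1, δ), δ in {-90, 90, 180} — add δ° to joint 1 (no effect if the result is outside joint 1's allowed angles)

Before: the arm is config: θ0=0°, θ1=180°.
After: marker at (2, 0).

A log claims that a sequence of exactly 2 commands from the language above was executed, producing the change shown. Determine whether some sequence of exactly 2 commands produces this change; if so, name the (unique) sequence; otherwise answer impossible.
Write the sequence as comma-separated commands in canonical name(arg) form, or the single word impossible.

rotate(0, -90), rotate(0, 180)

key: order matters: swapping rotate(0, -90) and rotate(0, 180) lands elsewhere
begin: config: θ0=0°, θ1=180°
step 1 (rotate(0, -90)): config: θ0=0°, θ1=180°
step 2 (rotate(0, 180)): config: θ0=180°, θ1=180°
no rival 2-sequence matches.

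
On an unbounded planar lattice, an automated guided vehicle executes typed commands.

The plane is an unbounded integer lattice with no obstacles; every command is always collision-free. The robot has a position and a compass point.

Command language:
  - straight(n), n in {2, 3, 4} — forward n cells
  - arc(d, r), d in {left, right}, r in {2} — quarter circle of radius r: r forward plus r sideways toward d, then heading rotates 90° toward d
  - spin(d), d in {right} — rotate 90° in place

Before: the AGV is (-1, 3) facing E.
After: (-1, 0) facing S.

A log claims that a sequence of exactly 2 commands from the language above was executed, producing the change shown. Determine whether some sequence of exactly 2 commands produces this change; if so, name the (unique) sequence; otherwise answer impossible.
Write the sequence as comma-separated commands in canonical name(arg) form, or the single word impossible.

spin(right), straight(3)

key: cell and facing (now S) both changed — the 2 commands mix motion and turning
initial: (-1, 3) facing E
t=1 spin(right) ⇒ (-1, 3) facing S
t=2 straight(3) ⇒ (-1, 0) facing S
all 36 alternatives checked — unique.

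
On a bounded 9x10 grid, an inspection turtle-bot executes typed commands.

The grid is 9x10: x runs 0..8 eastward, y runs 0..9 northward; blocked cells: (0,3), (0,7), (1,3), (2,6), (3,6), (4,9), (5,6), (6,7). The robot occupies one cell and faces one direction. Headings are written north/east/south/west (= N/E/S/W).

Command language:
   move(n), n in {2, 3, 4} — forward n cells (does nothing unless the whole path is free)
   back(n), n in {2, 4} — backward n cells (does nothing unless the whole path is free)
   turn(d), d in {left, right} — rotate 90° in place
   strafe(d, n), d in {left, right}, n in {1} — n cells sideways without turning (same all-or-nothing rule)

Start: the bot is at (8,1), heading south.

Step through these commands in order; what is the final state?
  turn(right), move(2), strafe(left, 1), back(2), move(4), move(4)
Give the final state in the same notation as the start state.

start: at (8,1), heading south
t=1 turn(right) ⇒ at (8,1), heading west
t=2 move(2) ⇒ at (6,1), heading west
t=3 strafe(left, 1) ⇒ at (6,0), heading west
t=4 back(2) ⇒ at (8,0), heading west
t=5 move(4) ⇒ at (4,0), heading west
t=6 move(4) ⇒ at (0,0), heading west

at (0,0), heading west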